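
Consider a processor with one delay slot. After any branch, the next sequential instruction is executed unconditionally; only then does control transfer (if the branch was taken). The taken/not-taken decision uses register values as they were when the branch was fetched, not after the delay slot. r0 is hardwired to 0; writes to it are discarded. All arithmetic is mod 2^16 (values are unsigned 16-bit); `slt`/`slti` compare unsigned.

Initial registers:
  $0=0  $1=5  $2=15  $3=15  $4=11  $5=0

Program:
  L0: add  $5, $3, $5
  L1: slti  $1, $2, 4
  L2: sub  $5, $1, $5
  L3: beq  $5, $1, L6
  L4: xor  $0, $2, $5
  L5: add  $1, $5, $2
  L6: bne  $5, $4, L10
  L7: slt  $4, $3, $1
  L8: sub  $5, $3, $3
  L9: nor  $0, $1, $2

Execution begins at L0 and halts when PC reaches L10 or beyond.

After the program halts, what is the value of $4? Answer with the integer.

0

#0 add  $5, $3, $5 ; 0/5/15/15/11/15
#1 slti  $1, $2, 4 ; 0/0/15/15/11/15
#2 sub  $5, $1, $5 ; 0/0/15/15/11/65521
#3 beq  $5, $1, L6 ; 0/0/15/15/11/65521 ; →fallthru
#4 xor  $0, $2, $5 ; 0/0/15/15/11/65521
#5 add  $1, $5, $2 ; 0/0/15/15/11/65521
#6 bne  $5, $4, L10 ; 0/0/15/15/11/65521 ; →target
#7 slt  $4, $3, $1 ; 0/0/15/15/0/65521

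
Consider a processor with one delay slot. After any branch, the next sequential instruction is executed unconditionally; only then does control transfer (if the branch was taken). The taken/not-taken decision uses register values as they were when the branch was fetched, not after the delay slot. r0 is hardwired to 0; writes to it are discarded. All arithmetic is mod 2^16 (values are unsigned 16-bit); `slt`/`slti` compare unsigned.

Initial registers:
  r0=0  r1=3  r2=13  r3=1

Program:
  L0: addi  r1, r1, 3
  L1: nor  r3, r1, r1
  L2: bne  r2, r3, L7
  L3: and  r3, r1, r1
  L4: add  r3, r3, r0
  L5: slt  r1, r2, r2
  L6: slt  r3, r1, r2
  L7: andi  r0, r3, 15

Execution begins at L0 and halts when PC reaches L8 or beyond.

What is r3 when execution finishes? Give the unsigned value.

6

PC=0  addi  r1, r1, 3        | r0=0 r1=6 r2=13 r3=1
PC=1  nor  r3, r1, r1        | r0=0 r1=6 r2=13 r3=65529
PC=2  bne  r2, r3, L7        | r0=0 r1=6 r2=13 r3=65529  [TAKEN]
PC=3  and  r3, r1, r1        | r0=0 r1=6 r2=13 r3=6
PC=7  andi  r0, r3, 15       | r0=0 r1=6 r2=13 r3=6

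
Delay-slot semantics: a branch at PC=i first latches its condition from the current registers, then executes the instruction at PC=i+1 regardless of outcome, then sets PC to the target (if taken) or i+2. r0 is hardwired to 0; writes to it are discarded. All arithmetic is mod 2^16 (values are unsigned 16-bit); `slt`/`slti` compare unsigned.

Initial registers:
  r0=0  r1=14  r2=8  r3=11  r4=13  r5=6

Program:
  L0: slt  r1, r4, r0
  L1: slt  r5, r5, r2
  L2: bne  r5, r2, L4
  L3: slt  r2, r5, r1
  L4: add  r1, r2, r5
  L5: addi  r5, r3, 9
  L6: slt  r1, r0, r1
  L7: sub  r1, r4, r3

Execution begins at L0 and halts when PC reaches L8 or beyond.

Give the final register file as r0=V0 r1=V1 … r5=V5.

PC=0  slt  r1, r4, r0        | r0=0 r1=0 r2=8 r3=11 r4=13 r5=6
PC=1  slt  r5, r5, r2        | r0=0 r1=0 r2=8 r3=11 r4=13 r5=1
PC=2  bne  r5, r2, L4        | r0=0 r1=0 r2=8 r3=11 r4=13 r5=1  [TAKEN]
PC=3  slt  r2, r5, r1        | r0=0 r1=0 r2=0 r3=11 r4=13 r5=1
PC=4  add  r1, r2, r5        | r0=0 r1=1 r2=0 r3=11 r4=13 r5=1
PC=5  addi  r5, r3, 9        | r0=0 r1=1 r2=0 r3=11 r4=13 r5=20
PC=6  slt  r1, r0, r1        | r0=0 r1=1 r2=0 r3=11 r4=13 r5=20
PC=7  sub  r1, r4, r3        | r0=0 r1=2 r2=0 r3=11 r4=13 r5=20

r0=0 r1=2 r2=0 r3=11 r4=13 r5=20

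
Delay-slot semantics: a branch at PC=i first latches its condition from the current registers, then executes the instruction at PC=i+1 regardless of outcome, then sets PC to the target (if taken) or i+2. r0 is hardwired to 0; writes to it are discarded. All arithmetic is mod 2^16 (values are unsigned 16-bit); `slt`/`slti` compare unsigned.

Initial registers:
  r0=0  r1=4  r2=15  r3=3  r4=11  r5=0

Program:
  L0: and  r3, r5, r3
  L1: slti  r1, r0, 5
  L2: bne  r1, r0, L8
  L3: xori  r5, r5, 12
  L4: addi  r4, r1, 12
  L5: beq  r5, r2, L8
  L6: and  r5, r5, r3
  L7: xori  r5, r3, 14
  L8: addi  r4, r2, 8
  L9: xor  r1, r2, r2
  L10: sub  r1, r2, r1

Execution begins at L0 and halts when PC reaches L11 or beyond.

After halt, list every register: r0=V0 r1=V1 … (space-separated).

[0] and  r3, r5, r3  →  {r0:0, r1:4, r2:15, r3:0, r4:11, r5:0}
[1] slti  r1, r0, 5  →  {r0:0, r1:1, r2:15, r3:0, r4:11, r5:0}
[2] bne  r1, r0, L8  →  {r0:0, r1:1, r2:15, r3:0, r4:11, r5:0}  ⟨branch taken⟩
[3] xori  r5, r5, 12  →  {r0:0, r1:1, r2:15, r3:0, r4:11, r5:12}
[8] addi  r4, r2, 8  →  {r0:0, r1:1, r2:15, r3:0, r4:23, r5:12}
[9] xor  r1, r2, r2  →  {r0:0, r1:0, r2:15, r3:0, r4:23, r5:12}
[10] sub  r1, r2, r1  →  {r0:0, r1:15, r2:15, r3:0, r4:23, r5:12}

r0=0 r1=15 r2=15 r3=0 r4=23 r5=12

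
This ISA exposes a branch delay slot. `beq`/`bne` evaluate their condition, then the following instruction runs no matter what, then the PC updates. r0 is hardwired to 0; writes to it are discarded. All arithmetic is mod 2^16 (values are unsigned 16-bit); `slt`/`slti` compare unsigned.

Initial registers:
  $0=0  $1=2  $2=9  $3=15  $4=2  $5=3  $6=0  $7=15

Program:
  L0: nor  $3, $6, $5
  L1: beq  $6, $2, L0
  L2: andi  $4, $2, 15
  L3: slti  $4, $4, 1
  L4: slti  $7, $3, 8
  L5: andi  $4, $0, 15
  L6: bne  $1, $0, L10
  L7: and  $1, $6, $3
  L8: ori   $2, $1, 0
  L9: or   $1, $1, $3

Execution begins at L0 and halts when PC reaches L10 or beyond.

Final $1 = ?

  step pc=0: nor  $3, $6, $5  regs=(0,2,9,65532,2,3,0,15)
  step pc=1: beq  $6, $2, L0  cond=F  regs=(0,2,9,65532,2,3,0,15)
  step pc=2: andi  $4, $2, 15  regs=(0,2,9,65532,9,3,0,15)
  step pc=3: slti  $4, $4, 1  regs=(0,2,9,65532,0,3,0,15)
  step pc=4: slti  $7, $3, 8  regs=(0,2,9,65532,0,3,0,0)
  step pc=5: andi  $4, $0, 15  regs=(0,2,9,65532,0,3,0,0)
  step pc=6: bne  $1, $0, L10  cond=T  regs=(0,2,9,65532,0,3,0,0)
  step pc=7: and  $1, $6, $3  regs=(0,0,9,65532,0,3,0,0)

0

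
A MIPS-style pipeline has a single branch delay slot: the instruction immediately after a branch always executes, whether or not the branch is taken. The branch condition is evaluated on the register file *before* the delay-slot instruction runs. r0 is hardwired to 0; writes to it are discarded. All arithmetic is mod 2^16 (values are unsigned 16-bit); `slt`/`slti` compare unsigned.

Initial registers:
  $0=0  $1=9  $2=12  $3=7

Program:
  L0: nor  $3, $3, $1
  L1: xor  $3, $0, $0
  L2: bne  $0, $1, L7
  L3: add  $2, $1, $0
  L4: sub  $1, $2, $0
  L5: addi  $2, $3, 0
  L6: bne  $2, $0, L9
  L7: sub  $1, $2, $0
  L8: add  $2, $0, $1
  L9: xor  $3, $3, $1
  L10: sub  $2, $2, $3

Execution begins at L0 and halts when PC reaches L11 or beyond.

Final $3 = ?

  step pc=0: nor  $3, $3, $1  regs=(0,9,12,65520)
  step pc=1: xor  $3, $0, $0  regs=(0,9,12,0)
  step pc=2: bne  $0, $1, L7  cond=T  regs=(0,9,12,0)
  step pc=3: add  $2, $1, $0  regs=(0,9,9,0)
  step pc=7: sub  $1, $2, $0  regs=(0,9,9,0)
  step pc=8: add  $2, $0, $1  regs=(0,9,9,0)
  step pc=9: xor  $3, $3, $1  regs=(0,9,9,9)
  step pc=10: sub  $2, $2, $3  regs=(0,9,0,9)

9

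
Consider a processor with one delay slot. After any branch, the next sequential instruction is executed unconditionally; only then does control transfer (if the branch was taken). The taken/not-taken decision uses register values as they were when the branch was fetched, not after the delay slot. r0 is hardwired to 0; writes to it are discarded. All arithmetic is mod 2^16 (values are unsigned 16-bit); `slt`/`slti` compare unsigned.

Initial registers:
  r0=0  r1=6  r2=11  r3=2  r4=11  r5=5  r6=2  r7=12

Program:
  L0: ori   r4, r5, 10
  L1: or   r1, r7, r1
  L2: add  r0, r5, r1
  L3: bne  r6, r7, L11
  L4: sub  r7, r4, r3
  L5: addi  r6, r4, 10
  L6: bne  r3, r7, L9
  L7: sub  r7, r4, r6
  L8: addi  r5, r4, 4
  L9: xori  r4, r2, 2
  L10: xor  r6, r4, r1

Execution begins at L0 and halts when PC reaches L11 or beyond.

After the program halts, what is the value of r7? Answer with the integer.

[0] ori   r4, r5, 10  →  {r0:0, r1:6, r2:11, r3:2, r4:15, r5:5, r6:2, r7:12}
[1] or   r1, r7, r1  →  {r0:0, r1:14, r2:11, r3:2, r4:15, r5:5, r6:2, r7:12}
[2] add  r0, r5, r1  →  {r0:0, r1:14, r2:11, r3:2, r4:15, r5:5, r6:2, r7:12}
[3] bne  r6, r7, L11  →  {r0:0, r1:14, r2:11, r3:2, r4:15, r5:5, r6:2, r7:12}  ⟨branch taken⟩
[4] sub  r7, r4, r3  →  {r0:0, r1:14, r2:11, r3:2, r4:15, r5:5, r6:2, r7:13}

13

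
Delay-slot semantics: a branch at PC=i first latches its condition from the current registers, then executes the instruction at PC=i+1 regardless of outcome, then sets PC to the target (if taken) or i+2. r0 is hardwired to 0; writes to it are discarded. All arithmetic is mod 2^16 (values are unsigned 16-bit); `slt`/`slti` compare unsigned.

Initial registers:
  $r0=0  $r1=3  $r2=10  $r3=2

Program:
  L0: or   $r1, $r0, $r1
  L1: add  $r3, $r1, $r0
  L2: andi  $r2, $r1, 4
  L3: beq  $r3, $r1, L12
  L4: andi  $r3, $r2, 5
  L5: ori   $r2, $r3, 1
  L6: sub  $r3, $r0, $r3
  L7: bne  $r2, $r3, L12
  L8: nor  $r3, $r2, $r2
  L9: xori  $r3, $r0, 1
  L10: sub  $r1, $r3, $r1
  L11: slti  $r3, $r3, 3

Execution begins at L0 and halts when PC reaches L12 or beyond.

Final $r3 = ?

0

[0] or   $r1, $r0, $r1  →  {$r0:0, $r1:3, $r2:10, $r3:2}
[1] add  $r3, $r1, $r0  →  {$r0:0, $r1:3, $r2:10, $r3:3}
[2] andi  $r2, $r1, 4  →  {$r0:0, $r1:3, $r2:0, $r3:3}
[3] beq  $r3, $r1, L12  →  {$r0:0, $r1:3, $r2:0, $r3:3}  ⟨branch taken⟩
[4] andi  $r3, $r2, 5  →  {$r0:0, $r1:3, $r2:0, $r3:0}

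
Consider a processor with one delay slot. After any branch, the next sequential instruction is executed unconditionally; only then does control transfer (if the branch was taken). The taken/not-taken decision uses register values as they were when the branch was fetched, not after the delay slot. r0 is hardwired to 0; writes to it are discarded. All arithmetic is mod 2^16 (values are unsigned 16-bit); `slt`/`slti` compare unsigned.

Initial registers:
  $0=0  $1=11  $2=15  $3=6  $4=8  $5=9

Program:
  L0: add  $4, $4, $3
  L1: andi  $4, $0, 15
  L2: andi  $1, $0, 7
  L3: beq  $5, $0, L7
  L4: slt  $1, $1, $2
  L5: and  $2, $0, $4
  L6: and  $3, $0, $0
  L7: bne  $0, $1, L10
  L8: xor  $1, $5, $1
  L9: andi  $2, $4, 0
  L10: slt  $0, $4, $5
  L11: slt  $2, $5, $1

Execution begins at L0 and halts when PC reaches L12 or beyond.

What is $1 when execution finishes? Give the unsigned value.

8

  step pc=0: add  $4, $4, $3  regs=(0,11,15,6,14,9)
  step pc=1: andi  $4, $0, 15  regs=(0,11,15,6,0,9)
  step pc=2: andi  $1, $0, 7  regs=(0,0,15,6,0,9)
  step pc=3: beq  $5, $0, L7  cond=F  regs=(0,0,15,6,0,9)
  step pc=4: slt  $1, $1, $2  regs=(0,1,15,6,0,9)
  step pc=5: and  $2, $0, $4  regs=(0,1,0,6,0,9)
  step pc=6: and  $3, $0, $0  regs=(0,1,0,0,0,9)
  step pc=7: bne  $0, $1, L10  cond=T  regs=(0,1,0,0,0,9)
  step pc=8: xor  $1, $5, $1  regs=(0,8,0,0,0,9)
  step pc=10: slt  $0, $4, $5  regs=(0,8,0,0,0,9)
  step pc=11: slt  $2, $5, $1  regs=(0,8,0,0,0,9)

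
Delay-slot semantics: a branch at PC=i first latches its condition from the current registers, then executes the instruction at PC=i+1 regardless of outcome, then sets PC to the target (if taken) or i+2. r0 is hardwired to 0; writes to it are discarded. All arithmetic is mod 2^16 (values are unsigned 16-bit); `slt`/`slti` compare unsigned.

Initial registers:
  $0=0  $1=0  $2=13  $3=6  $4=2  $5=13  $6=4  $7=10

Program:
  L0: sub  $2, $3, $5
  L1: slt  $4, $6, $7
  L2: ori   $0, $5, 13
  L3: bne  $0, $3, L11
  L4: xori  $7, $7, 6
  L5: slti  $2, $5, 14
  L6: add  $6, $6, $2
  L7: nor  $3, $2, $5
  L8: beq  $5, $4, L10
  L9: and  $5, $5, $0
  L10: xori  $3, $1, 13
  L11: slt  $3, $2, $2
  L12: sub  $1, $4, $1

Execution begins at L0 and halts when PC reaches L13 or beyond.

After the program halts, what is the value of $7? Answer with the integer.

PC=0  sub  $2, $3, $5        | $0=0 $1=0 $2=65529 $3=6 $4=2 $5=13 $6=4 $7=10
PC=1  slt  $4, $6, $7        | $0=0 $1=0 $2=65529 $3=6 $4=1 $5=13 $6=4 $7=10
PC=2  ori   $0, $5, 13       | $0=0 $1=0 $2=65529 $3=6 $4=1 $5=13 $6=4 $7=10
PC=3  bne  $0, $3, L11       | $0=0 $1=0 $2=65529 $3=6 $4=1 $5=13 $6=4 $7=10  [TAKEN]
PC=4  xori  $7, $7, 6        | $0=0 $1=0 $2=65529 $3=6 $4=1 $5=13 $6=4 $7=12
PC=11 slt  $3, $2, $2        | $0=0 $1=0 $2=65529 $3=0 $4=1 $5=13 $6=4 $7=12
PC=12 sub  $1, $4, $1        | $0=0 $1=1 $2=65529 $3=0 $4=1 $5=13 $6=4 $7=12

12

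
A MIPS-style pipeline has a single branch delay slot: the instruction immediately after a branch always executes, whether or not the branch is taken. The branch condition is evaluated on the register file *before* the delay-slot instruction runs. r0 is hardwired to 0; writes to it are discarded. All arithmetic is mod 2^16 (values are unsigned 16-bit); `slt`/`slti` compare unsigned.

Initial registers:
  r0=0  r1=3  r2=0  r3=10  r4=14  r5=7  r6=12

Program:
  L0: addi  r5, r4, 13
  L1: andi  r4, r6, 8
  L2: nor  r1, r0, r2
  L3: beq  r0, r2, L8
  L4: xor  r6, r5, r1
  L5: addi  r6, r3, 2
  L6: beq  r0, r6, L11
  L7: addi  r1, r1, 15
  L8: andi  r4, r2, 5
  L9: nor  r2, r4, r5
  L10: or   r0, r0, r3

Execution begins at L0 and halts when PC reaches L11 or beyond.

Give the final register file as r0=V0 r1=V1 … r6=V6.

PC=0  addi  r5, r4, 13       | r0=0 r1=3 r2=0 r3=10 r4=14 r5=27 r6=12
PC=1  andi  r4, r6, 8        | r0=0 r1=3 r2=0 r3=10 r4=8 r5=27 r6=12
PC=2  nor  r1, r0, r2        | r0=0 r1=65535 r2=0 r3=10 r4=8 r5=27 r6=12
PC=3  beq  r0, r2, L8        | r0=0 r1=65535 r2=0 r3=10 r4=8 r5=27 r6=12  [TAKEN]
PC=4  xor  r6, r5, r1        | r0=0 r1=65535 r2=0 r3=10 r4=8 r5=27 r6=65508
PC=8  andi  r4, r2, 5        | r0=0 r1=65535 r2=0 r3=10 r4=0 r5=27 r6=65508
PC=9  nor  r2, r4, r5        | r0=0 r1=65535 r2=65508 r3=10 r4=0 r5=27 r6=65508
PC=10 or   r0, r0, r3        | r0=0 r1=65535 r2=65508 r3=10 r4=0 r5=27 r6=65508

r0=0 r1=65535 r2=65508 r3=10 r4=0 r5=27 r6=65508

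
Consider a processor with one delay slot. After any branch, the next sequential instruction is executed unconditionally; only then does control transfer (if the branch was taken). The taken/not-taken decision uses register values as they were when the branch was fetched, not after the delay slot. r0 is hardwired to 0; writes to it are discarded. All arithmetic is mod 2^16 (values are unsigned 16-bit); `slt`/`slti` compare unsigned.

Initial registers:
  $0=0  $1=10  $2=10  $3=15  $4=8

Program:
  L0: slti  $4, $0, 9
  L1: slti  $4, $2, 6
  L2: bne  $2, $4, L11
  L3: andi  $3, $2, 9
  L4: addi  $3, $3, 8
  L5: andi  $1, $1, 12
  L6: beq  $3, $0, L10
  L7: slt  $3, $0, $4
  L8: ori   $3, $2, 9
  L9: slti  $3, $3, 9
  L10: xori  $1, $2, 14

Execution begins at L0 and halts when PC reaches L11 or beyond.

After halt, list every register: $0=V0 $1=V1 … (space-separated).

#0 slti  $4, $0, 9 ; 0/10/10/15/1
#1 slti  $4, $2, 6 ; 0/10/10/15/0
#2 bne  $2, $4, L11 ; 0/10/10/15/0 ; →target
#3 andi  $3, $2, 9 ; 0/10/10/8/0

$0=0 $1=10 $2=10 $3=8 $4=0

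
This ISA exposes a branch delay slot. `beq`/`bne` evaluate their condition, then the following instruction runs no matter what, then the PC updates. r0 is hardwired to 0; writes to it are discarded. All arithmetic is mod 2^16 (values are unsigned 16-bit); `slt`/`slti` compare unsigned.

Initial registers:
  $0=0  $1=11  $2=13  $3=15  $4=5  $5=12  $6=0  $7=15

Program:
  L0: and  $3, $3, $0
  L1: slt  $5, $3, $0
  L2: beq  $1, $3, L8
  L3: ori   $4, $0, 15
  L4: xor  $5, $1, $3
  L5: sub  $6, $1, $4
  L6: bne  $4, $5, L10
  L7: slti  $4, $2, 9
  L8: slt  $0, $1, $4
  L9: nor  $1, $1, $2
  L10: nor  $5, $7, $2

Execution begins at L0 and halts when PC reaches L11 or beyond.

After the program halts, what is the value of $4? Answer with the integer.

0

[0] and  $3, $3, $0  →  {$0:0, $1:11, $2:13, $3:0, $4:5, $5:12, $6:0, $7:15}
[1] slt  $5, $3, $0  →  {$0:0, $1:11, $2:13, $3:0, $4:5, $5:0, $6:0, $7:15}
[2] beq  $1, $3, L8  →  {$0:0, $1:11, $2:13, $3:0, $4:5, $5:0, $6:0, $7:15}  ⟨branch fallthrough⟩
[3] ori   $4, $0, 15  →  {$0:0, $1:11, $2:13, $3:0, $4:15, $5:0, $6:0, $7:15}
[4] xor  $5, $1, $3  →  {$0:0, $1:11, $2:13, $3:0, $4:15, $5:11, $6:0, $7:15}
[5] sub  $6, $1, $4  →  {$0:0, $1:11, $2:13, $3:0, $4:15, $5:11, $6:65532, $7:15}
[6] bne  $4, $5, L10  →  {$0:0, $1:11, $2:13, $3:0, $4:15, $5:11, $6:65532, $7:15}  ⟨branch taken⟩
[7] slti  $4, $2, 9  →  {$0:0, $1:11, $2:13, $3:0, $4:0, $5:11, $6:65532, $7:15}
[10] nor  $5, $7, $2  →  {$0:0, $1:11, $2:13, $3:0, $4:0, $5:65520, $6:65532, $7:15}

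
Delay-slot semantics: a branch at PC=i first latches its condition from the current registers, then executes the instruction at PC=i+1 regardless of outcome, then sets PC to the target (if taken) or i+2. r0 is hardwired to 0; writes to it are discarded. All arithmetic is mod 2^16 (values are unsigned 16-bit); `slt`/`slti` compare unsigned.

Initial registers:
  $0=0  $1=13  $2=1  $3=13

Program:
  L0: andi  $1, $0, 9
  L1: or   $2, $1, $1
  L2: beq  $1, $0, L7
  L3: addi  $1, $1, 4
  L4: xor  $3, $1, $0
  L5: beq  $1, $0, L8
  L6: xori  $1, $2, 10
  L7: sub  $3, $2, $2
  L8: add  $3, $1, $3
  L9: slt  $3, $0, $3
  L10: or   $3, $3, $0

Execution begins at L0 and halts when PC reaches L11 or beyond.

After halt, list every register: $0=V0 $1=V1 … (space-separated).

  step pc=0: andi  $1, $0, 9  regs=(0,0,1,13)
  step pc=1: or   $2, $1, $1  regs=(0,0,0,13)
  step pc=2: beq  $1, $0, L7  cond=T  regs=(0,0,0,13)
  step pc=3: addi  $1, $1, 4  regs=(0,4,0,13)
  step pc=7: sub  $3, $2, $2  regs=(0,4,0,0)
  step pc=8: add  $3, $1, $3  regs=(0,4,0,4)
  step pc=9: slt  $3, $0, $3  regs=(0,4,0,1)
  step pc=10: or   $3, $3, $0  regs=(0,4,0,1)

$0=0 $1=4 $2=0 $3=1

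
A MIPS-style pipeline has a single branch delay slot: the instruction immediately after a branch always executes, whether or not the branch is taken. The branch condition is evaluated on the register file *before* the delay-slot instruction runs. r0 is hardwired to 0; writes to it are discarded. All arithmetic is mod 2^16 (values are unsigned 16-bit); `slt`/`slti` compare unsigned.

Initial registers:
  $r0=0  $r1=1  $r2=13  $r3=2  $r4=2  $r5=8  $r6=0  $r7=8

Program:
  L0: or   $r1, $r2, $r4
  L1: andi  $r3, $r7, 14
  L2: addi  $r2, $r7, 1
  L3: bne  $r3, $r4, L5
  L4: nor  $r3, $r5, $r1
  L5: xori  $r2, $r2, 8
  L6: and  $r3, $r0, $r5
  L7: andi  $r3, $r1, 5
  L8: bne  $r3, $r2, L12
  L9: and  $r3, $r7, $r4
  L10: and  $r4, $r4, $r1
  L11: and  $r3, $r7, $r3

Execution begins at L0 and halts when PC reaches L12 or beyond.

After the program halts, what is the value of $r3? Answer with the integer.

0

  step pc=0: or   $r1, $r2, $r4  regs=(0,15,13,2,2,8,0,8)
  step pc=1: andi  $r3, $r7, 14  regs=(0,15,13,8,2,8,0,8)
  step pc=2: addi  $r2, $r7, 1  regs=(0,15,9,8,2,8,0,8)
  step pc=3: bne  $r3, $r4, L5  cond=T  regs=(0,15,9,8,2,8,0,8)
  step pc=4: nor  $r3, $r5, $r1  regs=(0,15,9,65520,2,8,0,8)
  step pc=5: xori  $r2, $r2, 8  regs=(0,15,1,65520,2,8,0,8)
  step pc=6: and  $r3, $r0, $r5  regs=(0,15,1,0,2,8,0,8)
  step pc=7: andi  $r3, $r1, 5  regs=(0,15,1,5,2,8,0,8)
  step pc=8: bne  $r3, $r2, L12  cond=T  regs=(0,15,1,5,2,8,0,8)
  step pc=9: and  $r3, $r7, $r4  regs=(0,15,1,0,2,8,0,8)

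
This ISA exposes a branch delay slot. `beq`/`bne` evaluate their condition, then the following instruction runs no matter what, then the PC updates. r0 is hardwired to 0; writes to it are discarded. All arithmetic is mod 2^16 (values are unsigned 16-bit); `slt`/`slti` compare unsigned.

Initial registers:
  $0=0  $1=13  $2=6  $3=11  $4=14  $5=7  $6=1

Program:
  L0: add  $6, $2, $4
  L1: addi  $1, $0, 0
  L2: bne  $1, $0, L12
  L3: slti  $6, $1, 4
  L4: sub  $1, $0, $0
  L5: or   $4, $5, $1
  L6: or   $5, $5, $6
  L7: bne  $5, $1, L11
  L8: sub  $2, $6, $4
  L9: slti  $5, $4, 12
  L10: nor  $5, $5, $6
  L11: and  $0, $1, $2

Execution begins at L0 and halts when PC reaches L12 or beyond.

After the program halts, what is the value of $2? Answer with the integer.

#0 add  $6, $2, $4 ; 0/13/6/11/14/7/20
#1 addi  $1, $0, 0 ; 0/0/6/11/14/7/20
#2 bne  $1, $0, L12 ; 0/0/6/11/14/7/20 ; →fallthru
#3 slti  $6, $1, 4 ; 0/0/6/11/14/7/1
#4 sub  $1, $0, $0 ; 0/0/6/11/14/7/1
#5 or   $4, $5, $1 ; 0/0/6/11/7/7/1
#6 or   $5, $5, $6 ; 0/0/6/11/7/7/1
#7 bne  $5, $1, L11 ; 0/0/6/11/7/7/1 ; →target
#8 sub  $2, $6, $4 ; 0/0/65530/11/7/7/1
#11 and  $0, $1, $2 ; 0/0/65530/11/7/7/1

65530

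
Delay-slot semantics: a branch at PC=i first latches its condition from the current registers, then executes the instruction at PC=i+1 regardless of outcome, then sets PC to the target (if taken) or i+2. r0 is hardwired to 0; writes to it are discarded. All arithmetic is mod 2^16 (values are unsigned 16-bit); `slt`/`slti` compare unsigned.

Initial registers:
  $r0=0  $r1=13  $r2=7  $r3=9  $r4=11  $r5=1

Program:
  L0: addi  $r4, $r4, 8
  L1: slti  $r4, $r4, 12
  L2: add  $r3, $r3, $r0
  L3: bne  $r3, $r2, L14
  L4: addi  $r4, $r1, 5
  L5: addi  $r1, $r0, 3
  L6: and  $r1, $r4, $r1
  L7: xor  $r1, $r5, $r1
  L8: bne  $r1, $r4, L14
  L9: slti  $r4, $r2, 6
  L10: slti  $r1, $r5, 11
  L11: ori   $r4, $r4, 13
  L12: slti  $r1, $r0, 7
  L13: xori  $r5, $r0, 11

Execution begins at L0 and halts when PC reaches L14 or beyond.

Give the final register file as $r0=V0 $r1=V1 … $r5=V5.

[0] addi  $r4, $r4, 8  →  {$r0:0, $r1:13, $r2:7, $r3:9, $r4:19, $r5:1}
[1] slti  $r4, $r4, 12  →  {$r0:0, $r1:13, $r2:7, $r3:9, $r4:0, $r5:1}
[2] add  $r3, $r3, $r0  →  {$r0:0, $r1:13, $r2:7, $r3:9, $r4:0, $r5:1}
[3] bne  $r3, $r2, L14  →  {$r0:0, $r1:13, $r2:7, $r3:9, $r4:0, $r5:1}  ⟨branch taken⟩
[4] addi  $r4, $r1, 5  →  {$r0:0, $r1:13, $r2:7, $r3:9, $r4:18, $r5:1}

$r0=0 $r1=13 $r2=7 $r3=9 $r4=18 $r5=1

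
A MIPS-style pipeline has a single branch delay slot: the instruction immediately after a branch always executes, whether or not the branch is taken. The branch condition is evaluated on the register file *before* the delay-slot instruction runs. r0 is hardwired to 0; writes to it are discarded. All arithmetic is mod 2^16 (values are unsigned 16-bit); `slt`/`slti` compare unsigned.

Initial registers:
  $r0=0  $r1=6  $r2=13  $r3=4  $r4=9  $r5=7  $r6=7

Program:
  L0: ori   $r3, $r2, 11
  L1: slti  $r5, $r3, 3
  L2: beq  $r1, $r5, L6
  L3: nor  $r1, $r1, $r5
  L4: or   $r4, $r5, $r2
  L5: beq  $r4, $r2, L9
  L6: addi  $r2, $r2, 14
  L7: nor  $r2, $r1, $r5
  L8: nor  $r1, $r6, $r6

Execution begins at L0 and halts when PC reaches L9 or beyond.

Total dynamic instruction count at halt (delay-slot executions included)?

7

[0] ori   $r3, $r2, 11  →  {$r0:0, $r1:6, $r2:13, $r3:15, $r4:9, $r5:7, $r6:7}
[1] slti  $r5, $r3, 3  →  {$r0:0, $r1:6, $r2:13, $r3:15, $r4:9, $r5:0, $r6:7}
[2] beq  $r1, $r5, L6  →  {$r0:0, $r1:6, $r2:13, $r3:15, $r4:9, $r5:0, $r6:7}  ⟨branch fallthrough⟩
[3] nor  $r1, $r1, $r5  →  {$r0:0, $r1:65529, $r2:13, $r3:15, $r4:9, $r5:0, $r6:7}
[4] or   $r4, $r5, $r2  →  {$r0:0, $r1:65529, $r2:13, $r3:15, $r4:13, $r5:0, $r6:7}
[5] beq  $r4, $r2, L9  →  {$r0:0, $r1:65529, $r2:13, $r3:15, $r4:13, $r5:0, $r6:7}  ⟨branch taken⟩
[6] addi  $r2, $r2, 14  →  {$r0:0, $r1:65529, $r2:27, $r3:15, $r4:13, $r5:0, $r6:7}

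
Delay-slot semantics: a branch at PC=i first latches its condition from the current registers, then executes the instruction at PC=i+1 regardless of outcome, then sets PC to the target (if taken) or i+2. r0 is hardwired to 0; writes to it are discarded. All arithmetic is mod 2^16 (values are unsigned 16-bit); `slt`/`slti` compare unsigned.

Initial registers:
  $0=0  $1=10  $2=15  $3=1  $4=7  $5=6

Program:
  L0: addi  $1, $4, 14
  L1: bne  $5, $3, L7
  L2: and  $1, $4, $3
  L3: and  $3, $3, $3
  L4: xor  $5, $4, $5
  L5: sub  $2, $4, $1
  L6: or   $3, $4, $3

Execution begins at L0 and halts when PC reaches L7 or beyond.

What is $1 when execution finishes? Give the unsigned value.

#0 addi  $1, $4, 14 ; 0/21/15/1/7/6
#1 bne  $5, $3, L7 ; 0/21/15/1/7/6 ; →target
#2 and  $1, $4, $3 ; 0/1/15/1/7/6

1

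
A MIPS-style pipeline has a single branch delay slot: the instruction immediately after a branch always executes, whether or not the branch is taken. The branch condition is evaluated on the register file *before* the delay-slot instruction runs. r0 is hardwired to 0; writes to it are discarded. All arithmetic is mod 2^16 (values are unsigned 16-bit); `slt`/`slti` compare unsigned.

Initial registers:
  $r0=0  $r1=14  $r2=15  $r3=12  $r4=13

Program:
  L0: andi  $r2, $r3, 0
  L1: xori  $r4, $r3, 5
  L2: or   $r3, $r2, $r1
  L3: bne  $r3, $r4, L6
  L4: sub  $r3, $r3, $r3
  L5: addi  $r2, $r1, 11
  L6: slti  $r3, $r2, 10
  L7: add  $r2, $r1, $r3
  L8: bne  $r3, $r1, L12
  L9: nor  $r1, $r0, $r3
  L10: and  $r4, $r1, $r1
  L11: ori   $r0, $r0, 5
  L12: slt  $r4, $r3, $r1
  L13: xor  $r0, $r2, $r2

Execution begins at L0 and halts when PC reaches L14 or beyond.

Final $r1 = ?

65534

[0] andi  $r2, $r3, 0  →  {$r0:0, $r1:14, $r2:0, $r3:12, $r4:13}
[1] xori  $r4, $r3, 5  →  {$r0:0, $r1:14, $r2:0, $r3:12, $r4:9}
[2] or   $r3, $r2, $r1  →  {$r0:0, $r1:14, $r2:0, $r3:14, $r4:9}
[3] bne  $r3, $r4, L6  →  {$r0:0, $r1:14, $r2:0, $r3:14, $r4:9}  ⟨branch taken⟩
[4] sub  $r3, $r3, $r3  →  {$r0:0, $r1:14, $r2:0, $r3:0, $r4:9}
[6] slti  $r3, $r2, 10  →  {$r0:0, $r1:14, $r2:0, $r3:1, $r4:9}
[7] add  $r2, $r1, $r3  →  {$r0:0, $r1:14, $r2:15, $r3:1, $r4:9}
[8] bne  $r3, $r1, L12  →  {$r0:0, $r1:14, $r2:15, $r3:1, $r4:9}  ⟨branch taken⟩
[9] nor  $r1, $r0, $r3  →  {$r0:0, $r1:65534, $r2:15, $r3:1, $r4:9}
[12] slt  $r4, $r3, $r1  →  {$r0:0, $r1:65534, $r2:15, $r3:1, $r4:1}
[13] xor  $r0, $r2, $r2  →  {$r0:0, $r1:65534, $r2:15, $r3:1, $r4:1}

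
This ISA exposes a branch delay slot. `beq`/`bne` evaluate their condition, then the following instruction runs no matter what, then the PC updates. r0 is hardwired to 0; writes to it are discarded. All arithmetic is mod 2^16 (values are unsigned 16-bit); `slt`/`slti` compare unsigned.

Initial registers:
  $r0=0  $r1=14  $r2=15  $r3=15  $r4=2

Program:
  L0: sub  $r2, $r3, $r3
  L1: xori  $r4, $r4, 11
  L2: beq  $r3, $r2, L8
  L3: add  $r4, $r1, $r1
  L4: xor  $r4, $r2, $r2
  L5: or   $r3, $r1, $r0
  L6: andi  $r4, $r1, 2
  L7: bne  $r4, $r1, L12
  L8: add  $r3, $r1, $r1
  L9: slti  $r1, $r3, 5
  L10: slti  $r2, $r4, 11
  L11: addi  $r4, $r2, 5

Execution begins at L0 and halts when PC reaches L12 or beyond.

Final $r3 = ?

28

PC=0  sub  $r2, $r3, $r3     | $r0=0 $r1=14 $r2=0 $r3=15 $r4=2
PC=1  xori  $r4, $r4, 11     | $r0=0 $r1=14 $r2=0 $r3=15 $r4=9
PC=2  beq  $r3, $r2, L8      | $r0=0 $r1=14 $r2=0 $r3=15 $r4=9  [not taken]
PC=3  add  $r4, $r1, $r1     | $r0=0 $r1=14 $r2=0 $r3=15 $r4=28
PC=4  xor  $r4, $r2, $r2     | $r0=0 $r1=14 $r2=0 $r3=15 $r4=0
PC=5  or   $r3, $r1, $r0     | $r0=0 $r1=14 $r2=0 $r3=14 $r4=0
PC=6  andi  $r4, $r1, 2      | $r0=0 $r1=14 $r2=0 $r3=14 $r4=2
PC=7  bne  $r4, $r1, L12     | $r0=0 $r1=14 $r2=0 $r3=14 $r4=2  [TAKEN]
PC=8  add  $r3, $r1, $r1     | $r0=0 $r1=14 $r2=0 $r3=28 $r4=2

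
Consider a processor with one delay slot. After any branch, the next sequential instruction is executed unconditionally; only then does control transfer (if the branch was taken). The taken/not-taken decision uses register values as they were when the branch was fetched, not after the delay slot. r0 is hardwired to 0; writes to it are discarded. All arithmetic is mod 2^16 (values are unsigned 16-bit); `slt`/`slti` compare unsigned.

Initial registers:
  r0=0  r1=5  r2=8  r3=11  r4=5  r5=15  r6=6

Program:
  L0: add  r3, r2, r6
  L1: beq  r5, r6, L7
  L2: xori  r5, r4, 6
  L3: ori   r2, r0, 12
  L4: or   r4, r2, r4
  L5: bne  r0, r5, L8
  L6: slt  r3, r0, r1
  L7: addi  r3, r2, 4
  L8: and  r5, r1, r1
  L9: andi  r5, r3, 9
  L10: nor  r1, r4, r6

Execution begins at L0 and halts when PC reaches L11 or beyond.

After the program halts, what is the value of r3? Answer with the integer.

#0 add  r3, r2, r6 ; 0/5/8/14/5/15/6
#1 beq  r5, r6, L7 ; 0/5/8/14/5/15/6 ; →fallthru
#2 xori  r5, r4, 6 ; 0/5/8/14/5/3/6
#3 ori   r2, r0, 12 ; 0/5/12/14/5/3/6
#4 or   r4, r2, r4 ; 0/5/12/14/13/3/6
#5 bne  r0, r5, L8 ; 0/5/12/14/13/3/6 ; →target
#6 slt  r3, r0, r1 ; 0/5/12/1/13/3/6
#8 and  r5, r1, r1 ; 0/5/12/1/13/5/6
#9 andi  r5, r3, 9 ; 0/5/12/1/13/1/6
#10 nor  r1, r4, r6 ; 0/65520/12/1/13/1/6

1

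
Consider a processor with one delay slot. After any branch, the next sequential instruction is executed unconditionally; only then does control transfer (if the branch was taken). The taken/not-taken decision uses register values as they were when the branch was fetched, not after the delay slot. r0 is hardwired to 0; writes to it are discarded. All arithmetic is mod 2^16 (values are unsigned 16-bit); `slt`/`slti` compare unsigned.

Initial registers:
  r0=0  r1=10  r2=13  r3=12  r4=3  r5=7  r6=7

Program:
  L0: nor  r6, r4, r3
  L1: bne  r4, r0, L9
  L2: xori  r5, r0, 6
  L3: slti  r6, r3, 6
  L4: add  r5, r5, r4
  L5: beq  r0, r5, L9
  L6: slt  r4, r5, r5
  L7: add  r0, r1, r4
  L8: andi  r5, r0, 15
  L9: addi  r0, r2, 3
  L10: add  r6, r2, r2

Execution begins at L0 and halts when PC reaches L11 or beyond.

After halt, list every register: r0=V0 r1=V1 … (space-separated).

r0=0 r1=10 r2=13 r3=12 r4=3 r5=6 r6=26

  step pc=0: nor  r6, r4, r3  regs=(0,10,13,12,3,7,65520)
  step pc=1: bne  r4, r0, L9  cond=T  regs=(0,10,13,12,3,7,65520)
  step pc=2: xori  r5, r0, 6  regs=(0,10,13,12,3,6,65520)
  step pc=9: addi  r0, r2, 3  regs=(0,10,13,12,3,6,65520)
  step pc=10: add  r6, r2, r2  regs=(0,10,13,12,3,6,26)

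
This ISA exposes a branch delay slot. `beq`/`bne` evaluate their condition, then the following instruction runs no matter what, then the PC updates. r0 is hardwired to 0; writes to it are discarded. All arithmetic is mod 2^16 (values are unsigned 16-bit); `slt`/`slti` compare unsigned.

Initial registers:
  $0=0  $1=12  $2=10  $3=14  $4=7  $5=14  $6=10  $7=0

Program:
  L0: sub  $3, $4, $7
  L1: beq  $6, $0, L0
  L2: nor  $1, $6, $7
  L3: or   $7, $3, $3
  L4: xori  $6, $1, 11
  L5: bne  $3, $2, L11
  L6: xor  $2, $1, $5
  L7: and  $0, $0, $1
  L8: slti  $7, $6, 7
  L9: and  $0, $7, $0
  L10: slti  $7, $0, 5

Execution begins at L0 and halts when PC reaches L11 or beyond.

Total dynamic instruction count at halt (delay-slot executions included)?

7

  step pc=0: sub  $3, $4, $7  regs=(0,12,10,7,7,14,10,0)
  step pc=1: beq  $6, $0, L0  cond=F  regs=(0,12,10,7,7,14,10,0)
  step pc=2: nor  $1, $6, $7  regs=(0,65525,10,7,7,14,10,0)
  step pc=3: or   $7, $3, $3  regs=(0,65525,10,7,7,14,10,7)
  step pc=4: xori  $6, $1, 11  regs=(0,65525,10,7,7,14,65534,7)
  step pc=5: bne  $3, $2, L11  cond=T  regs=(0,65525,10,7,7,14,65534,7)
  step pc=6: xor  $2, $1, $5  regs=(0,65525,65531,7,7,14,65534,7)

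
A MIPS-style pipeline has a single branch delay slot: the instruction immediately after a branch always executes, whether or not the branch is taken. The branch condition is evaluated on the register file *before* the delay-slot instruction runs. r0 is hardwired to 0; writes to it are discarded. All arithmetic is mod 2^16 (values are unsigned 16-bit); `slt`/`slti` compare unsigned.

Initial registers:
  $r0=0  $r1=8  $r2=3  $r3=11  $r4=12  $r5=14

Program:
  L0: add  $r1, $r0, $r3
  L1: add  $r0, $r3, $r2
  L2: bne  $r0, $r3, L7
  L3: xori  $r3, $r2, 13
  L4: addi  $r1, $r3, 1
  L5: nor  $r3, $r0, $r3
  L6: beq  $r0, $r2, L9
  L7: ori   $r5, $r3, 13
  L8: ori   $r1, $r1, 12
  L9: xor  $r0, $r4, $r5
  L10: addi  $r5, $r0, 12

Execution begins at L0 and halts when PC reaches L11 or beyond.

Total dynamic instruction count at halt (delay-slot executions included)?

[0] add  $r1, $r0, $r3  →  {$r0:0, $r1:11, $r2:3, $r3:11, $r4:12, $r5:14}
[1] add  $r0, $r3, $r2  →  {$r0:0, $r1:11, $r2:3, $r3:11, $r4:12, $r5:14}
[2] bne  $r0, $r3, L7  →  {$r0:0, $r1:11, $r2:3, $r3:11, $r4:12, $r5:14}  ⟨branch taken⟩
[3] xori  $r3, $r2, 13  →  {$r0:0, $r1:11, $r2:3, $r3:14, $r4:12, $r5:14}
[7] ori   $r5, $r3, 13  →  {$r0:0, $r1:11, $r2:3, $r3:14, $r4:12, $r5:15}
[8] ori   $r1, $r1, 12  →  {$r0:0, $r1:15, $r2:3, $r3:14, $r4:12, $r5:15}
[9] xor  $r0, $r4, $r5  →  {$r0:0, $r1:15, $r2:3, $r3:14, $r4:12, $r5:15}
[10] addi  $r5, $r0, 12  →  {$r0:0, $r1:15, $r2:3, $r3:14, $r4:12, $r5:12}

8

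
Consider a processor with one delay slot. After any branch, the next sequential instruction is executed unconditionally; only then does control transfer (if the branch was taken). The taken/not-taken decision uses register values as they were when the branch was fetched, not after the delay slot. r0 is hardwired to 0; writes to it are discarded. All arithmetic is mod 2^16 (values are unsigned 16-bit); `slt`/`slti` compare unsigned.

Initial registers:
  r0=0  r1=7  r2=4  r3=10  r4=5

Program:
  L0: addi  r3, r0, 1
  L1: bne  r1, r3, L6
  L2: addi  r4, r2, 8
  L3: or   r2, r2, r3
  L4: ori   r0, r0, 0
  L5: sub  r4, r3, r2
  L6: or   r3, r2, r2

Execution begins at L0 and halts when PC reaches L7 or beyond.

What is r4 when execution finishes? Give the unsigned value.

12

PC=0  addi  r3, r0, 1        | r0=0 r1=7 r2=4 r3=1 r4=5
PC=1  bne  r1, r3, L6        | r0=0 r1=7 r2=4 r3=1 r4=5  [TAKEN]
PC=2  addi  r4, r2, 8        | r0=0 r1=7 r2=4 r3=1 r4=12
PC=6  or   r3, r2, r2        | r0=0 r1=7 r2=4 r3=4 r4=12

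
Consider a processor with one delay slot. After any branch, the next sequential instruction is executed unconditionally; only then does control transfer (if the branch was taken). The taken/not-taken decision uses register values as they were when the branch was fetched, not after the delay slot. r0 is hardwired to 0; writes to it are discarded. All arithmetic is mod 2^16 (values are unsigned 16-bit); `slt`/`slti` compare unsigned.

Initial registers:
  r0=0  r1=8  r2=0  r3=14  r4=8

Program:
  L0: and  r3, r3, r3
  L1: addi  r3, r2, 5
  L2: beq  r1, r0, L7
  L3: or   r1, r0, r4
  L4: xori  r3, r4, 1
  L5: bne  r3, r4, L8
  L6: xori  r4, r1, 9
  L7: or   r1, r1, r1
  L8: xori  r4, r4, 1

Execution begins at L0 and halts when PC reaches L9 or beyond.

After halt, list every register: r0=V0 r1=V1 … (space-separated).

r0=0 r1=8 r2=0 r3=9 r4=0

[0] and  r3, r3, r3  →  {r0:0, r1:8, r2:0, r3:14, r4:8}
[1] addi  r3, r2, 5  →  {r0:0, r1:8, r2:0, r3:5, r4:8}
[2] beq  r1, r0, L7  →  {r0:0, r1:8, r2:0, r3:5, r4:8}  ⟨branch fallthrough⟩
[3] or   r1, r0, r4  →  {r0:0, r1:8, r2:0, r3:5, r4:8}
[4] xori  r3, r4, 1  →  {r0:0, r1:8, r2:0, r3:9, r4:8}
[5] bne  r3, r4, L8  →  {r0:0, r1:8, r2:0, r3:9, r4:8}  ⟨branch taken⟩
[6] xori  r4, r1, 9  →  {r0:0, r1:8, r2:0, r3:9, r4:1}
[8] xori  r4, r4, 1  →  {r0:0, r1:8, r2:0, r3:9, r4:0}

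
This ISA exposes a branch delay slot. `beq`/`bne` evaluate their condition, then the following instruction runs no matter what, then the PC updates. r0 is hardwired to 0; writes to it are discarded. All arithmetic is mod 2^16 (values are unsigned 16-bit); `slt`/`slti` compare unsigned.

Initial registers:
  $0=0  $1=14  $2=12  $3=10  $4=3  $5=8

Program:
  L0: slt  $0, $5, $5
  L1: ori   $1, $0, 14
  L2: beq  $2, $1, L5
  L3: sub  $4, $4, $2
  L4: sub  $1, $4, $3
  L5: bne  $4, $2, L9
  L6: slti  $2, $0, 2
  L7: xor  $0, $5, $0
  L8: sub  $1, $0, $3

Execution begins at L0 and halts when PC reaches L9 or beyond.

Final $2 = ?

1

  step pc=0: slt  $0, $5, $5  regs=(0,14,12,10,3,8)
  step pc=1: ori   $1, $0, 14  regs=(0,14,12,10,3,8)
  step pc=2: beq  $2, $1, L5  cond=F  regs=(0,14,12,10,3,8)
  step pc=3: sub  $4, $4, $2  regs=(0,14,12,10,65527,8)
  step pc=4: sub  $1, $4, $3  regs=(0,65517,12,10,65527,8)
  step pc=5: bne  $4, $2, L9  cond=T  regs=(0,65517,12,10,65527,8)
  step pc=6: slti  $2, $0, 2  regs=(0,65517,1,10,65527,8)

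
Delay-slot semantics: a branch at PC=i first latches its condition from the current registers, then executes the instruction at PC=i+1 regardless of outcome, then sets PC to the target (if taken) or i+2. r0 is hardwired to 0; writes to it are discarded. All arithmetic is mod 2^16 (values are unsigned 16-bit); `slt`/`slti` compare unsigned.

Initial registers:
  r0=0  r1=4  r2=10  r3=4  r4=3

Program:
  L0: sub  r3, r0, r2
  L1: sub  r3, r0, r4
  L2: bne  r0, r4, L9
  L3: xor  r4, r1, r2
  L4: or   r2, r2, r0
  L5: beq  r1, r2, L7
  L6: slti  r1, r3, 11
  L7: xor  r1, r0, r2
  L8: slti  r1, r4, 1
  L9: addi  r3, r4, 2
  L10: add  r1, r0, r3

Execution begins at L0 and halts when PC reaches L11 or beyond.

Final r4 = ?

14

  step pc=0: sub  r3, r0, r2  regs=(0,4,10,65526,3)
  step pc=1: sub  r3, r0, r4  regs=(0,4,10,65533,3)
  step pc=2: bne  r0, r4, L9  cond=T  regs=(0,4,10,65533,3)
  step pc=3: xor  r4, r1, r2  regs=(0,4,10,65533,14)
  step pc=9: addi  r3, r4, 2  regs=(0,4,10,16,14)
  step pc=10: add  r1, r0, r3  regs=(0,16,10,16,14)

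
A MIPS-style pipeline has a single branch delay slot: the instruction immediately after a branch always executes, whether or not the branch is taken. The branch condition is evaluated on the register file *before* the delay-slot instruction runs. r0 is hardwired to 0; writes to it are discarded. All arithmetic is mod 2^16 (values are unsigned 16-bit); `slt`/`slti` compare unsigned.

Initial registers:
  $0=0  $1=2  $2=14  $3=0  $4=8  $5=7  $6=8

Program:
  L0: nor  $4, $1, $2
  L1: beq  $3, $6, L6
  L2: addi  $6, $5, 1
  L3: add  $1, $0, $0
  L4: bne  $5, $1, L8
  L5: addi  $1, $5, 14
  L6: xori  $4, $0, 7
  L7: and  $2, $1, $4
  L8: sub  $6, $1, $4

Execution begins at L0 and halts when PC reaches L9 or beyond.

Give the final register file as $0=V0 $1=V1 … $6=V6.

$0=0 $1=21 $2=14 $3=0 $4=65521 $5=7 $6=36

PC=0  nor  $4, $1, $2        | $0=0 $1=2 $2=14 $3=0 $4=65521 $5=7 $6=8
PC=1  beq  $3, $6, L6        | $0=0 $1=2 $2=14 $3=0 $4=65521 $5=7 $6=8  [not taken]
PC=2  addi  $6, $5, 1        | $0=0 $1=2 $2=14 $3=0 $4=65521 $5=7 $6=8
PC=3  add  $1, $0, $0        | $0=0 $1=0 $2=14 $3=0 $4=65521 $5=7 $6=8
PC=4  bne  $5, $1, L8        | $0=0 $1=0 $2=14 $3=0 $4=65521 $5=7 $6=8  [TAKEN]
PC=5  addi  $1, $5, 14       | $0=0 $1=21 $2=14 $3=0 $4=65521 $5=7 $6=8
PC=8  sub  $6, $1, $4        | $0=0 $1=21 $2=14 $3=0 $4=65521 $5=7 $6=36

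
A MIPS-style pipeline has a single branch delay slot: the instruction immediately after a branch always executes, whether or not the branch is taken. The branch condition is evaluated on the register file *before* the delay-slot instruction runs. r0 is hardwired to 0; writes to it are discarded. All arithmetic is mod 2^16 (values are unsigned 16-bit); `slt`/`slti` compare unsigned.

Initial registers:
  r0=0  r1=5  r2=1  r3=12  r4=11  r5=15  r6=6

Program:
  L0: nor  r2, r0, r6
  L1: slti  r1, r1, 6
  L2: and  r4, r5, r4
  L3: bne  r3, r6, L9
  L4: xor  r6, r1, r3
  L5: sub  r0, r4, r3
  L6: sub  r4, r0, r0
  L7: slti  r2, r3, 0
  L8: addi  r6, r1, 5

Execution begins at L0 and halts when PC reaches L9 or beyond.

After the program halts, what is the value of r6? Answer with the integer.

[0] nor  r2, r0, r6  →  {r0:0, r1:5, r2:65529, r3:12, r4:11, r5:15, r6:6}
[1] slti  r1, r1, 6  →  {r0:0, r1:1, r2:65529, r3:12, r4:11, r5:15, r6:6}
[2] and  r4, r5, r4  →  {r0:0, r1:1, r2:65529, r3:12, r4:11, r5:15, r6:6}
[3] bne  r3, r6, L9  →  {r0:0, r1:1, r2:65529, r3:12, r4:11, r5:15, r6:6}  ⟨branch taken⟩
[4] xor  r6, r1, r3  →  {r0:0, r1:1, r2:65529, r3:12, r4:11, r5:15, r6:13}

13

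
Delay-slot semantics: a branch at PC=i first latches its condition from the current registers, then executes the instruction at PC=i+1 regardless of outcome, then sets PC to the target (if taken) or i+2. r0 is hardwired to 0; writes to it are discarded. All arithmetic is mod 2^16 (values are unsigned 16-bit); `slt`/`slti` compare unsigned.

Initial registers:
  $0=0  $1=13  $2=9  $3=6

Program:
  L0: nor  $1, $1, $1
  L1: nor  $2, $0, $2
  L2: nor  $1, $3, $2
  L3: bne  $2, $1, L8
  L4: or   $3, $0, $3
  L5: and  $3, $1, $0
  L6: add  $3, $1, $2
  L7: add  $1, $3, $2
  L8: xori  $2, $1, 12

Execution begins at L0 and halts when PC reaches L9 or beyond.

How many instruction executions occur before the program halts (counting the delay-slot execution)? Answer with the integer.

#0 nor  $1, $1, $1 ; 0/65522/9/6
#1 nor  $2, $0, $2 ; 0/65522/65526/6
#2 nor  $1, $3, $2 ; 0/9/65526/6
#3 bne  $2, $1, L8 ; 0/9/65526/6 ; →target
#4 or   $3, $0, $3 ; 0/9/65526/6
#8 xori  $2, $1, 12 ; 0/9/5/6

6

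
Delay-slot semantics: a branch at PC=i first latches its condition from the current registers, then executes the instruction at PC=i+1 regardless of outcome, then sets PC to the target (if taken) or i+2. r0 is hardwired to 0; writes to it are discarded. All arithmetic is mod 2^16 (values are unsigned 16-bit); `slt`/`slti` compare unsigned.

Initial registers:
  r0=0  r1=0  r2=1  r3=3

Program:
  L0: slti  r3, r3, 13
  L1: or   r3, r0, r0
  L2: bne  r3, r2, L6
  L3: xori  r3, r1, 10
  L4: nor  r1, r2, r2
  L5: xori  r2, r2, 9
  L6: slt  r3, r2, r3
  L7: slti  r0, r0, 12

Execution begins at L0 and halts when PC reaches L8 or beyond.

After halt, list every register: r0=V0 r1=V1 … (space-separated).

  step pc=0: slti  r3, r3, 13  regs=(0,0,1,1)
  step pc=1: or   r3, r0, r0  regs=(0,0,1,0)
  step pc=2: bne  r3, r2, L6  cond=T  regs=(0,0,1,0)
  step pc=3: xori  r3, r1, 10  regs=(0,0,1,10)
  step pc=6: slt  r3, r2, r3  regs=(0,0,1,1)
  step pc=7: slti  r0, r0, 12  regs=(0,0,1,1)

r0=0 r1=0 r2=1 r3=1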